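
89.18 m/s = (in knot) 173.4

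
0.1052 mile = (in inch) 6665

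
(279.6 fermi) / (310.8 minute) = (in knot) 2.915e-17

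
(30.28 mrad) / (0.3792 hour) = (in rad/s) 2.218e-05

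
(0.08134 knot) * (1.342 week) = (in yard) 3.714e+04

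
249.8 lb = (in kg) 113.3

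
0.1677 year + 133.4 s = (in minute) 8.815e+04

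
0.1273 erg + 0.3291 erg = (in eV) 2.849e+11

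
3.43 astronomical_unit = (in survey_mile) 3.188e+08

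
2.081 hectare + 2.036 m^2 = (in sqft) 2.24e+05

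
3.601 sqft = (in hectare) 3.345e-05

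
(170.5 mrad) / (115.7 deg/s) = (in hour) 2.345e-05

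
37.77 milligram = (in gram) 0.03777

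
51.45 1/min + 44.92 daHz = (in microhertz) 4.501e+08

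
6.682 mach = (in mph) 5090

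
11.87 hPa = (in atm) 0.01171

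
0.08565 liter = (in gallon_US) 0.02263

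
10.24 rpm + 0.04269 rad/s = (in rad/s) 1.115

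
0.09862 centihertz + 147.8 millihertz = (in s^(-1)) 0.1488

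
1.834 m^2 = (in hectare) 0.0001834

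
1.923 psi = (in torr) 99.45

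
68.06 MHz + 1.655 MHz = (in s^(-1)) 6.972e+07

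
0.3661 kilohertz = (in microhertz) 3.661e+08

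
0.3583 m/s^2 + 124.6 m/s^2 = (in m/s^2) 125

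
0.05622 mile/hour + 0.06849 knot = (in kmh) 0.2173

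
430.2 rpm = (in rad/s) 45.05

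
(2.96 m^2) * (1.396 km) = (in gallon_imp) 9.089e+05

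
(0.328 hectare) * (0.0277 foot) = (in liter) 2.769e+04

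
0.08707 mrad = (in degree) 0.004989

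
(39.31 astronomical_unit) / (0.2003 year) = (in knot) 1.81e+06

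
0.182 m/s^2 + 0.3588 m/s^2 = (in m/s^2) 0.5408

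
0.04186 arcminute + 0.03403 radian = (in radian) 0.03404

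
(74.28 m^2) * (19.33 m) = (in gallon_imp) 3.158e+05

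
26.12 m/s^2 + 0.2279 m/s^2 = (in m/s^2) 26.35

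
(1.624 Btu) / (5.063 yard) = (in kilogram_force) 37.74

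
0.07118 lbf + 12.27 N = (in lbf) 2.83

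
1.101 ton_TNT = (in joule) 4.607e+09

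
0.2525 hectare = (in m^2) 2525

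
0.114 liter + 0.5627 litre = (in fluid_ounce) 22.88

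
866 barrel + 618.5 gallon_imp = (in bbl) 883.7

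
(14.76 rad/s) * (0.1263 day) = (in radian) 1.611e+05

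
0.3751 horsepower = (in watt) 279.7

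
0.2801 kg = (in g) 280.1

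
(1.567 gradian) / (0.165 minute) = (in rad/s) 0.002486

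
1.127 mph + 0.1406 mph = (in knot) 1.102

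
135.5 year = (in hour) 1.187e+06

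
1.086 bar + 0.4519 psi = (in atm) 1.103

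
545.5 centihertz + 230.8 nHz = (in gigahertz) 5.455e-09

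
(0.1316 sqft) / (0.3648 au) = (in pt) 6.35e-10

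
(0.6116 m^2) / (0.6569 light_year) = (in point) 2.79e-13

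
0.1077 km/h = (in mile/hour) 0.06692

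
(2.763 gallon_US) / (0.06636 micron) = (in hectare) 15.76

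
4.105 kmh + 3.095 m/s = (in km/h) 15.25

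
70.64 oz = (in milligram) 2.003e+06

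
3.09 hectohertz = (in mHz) 3.09e+05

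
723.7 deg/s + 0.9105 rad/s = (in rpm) 129.3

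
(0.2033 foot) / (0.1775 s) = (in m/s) 0.3491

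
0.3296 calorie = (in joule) 1.379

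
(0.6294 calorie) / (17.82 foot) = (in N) 0.4848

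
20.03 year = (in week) 1044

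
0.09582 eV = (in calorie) 3.669e-21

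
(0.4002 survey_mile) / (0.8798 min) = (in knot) 23.72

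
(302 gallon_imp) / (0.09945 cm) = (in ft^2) 1.486e+04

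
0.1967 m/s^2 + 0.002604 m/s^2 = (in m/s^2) 0.1993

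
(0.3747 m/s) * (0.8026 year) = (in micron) 9.484e+12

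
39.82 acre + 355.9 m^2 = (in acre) 39.91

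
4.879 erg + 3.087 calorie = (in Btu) 0.01224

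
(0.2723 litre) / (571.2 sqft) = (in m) 5.131e-06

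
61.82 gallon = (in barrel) 1.472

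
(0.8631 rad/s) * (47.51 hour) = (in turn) 2.349e+04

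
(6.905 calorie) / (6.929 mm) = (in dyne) 4.17e+08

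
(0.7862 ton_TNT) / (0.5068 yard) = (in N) 7.098e+09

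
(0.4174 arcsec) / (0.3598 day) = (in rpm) 6.216e-10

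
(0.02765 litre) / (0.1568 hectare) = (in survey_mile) 1.096e-11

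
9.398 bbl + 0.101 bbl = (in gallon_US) 399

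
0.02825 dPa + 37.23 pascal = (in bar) 0.0003723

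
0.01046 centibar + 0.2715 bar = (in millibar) 271.6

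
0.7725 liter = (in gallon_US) 0.2041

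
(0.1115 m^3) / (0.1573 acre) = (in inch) 0.006896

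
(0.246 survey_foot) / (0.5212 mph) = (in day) 3.725e-06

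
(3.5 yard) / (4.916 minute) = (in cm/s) 1.085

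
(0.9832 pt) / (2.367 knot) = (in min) 4.747e-06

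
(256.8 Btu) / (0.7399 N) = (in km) 366.2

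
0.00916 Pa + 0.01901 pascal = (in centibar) 2.817e-05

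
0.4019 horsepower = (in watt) 299.7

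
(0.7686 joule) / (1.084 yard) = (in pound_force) 0.1743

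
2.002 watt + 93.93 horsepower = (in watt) 7.005e+04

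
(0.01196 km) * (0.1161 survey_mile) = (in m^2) 2235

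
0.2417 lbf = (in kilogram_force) 0.1096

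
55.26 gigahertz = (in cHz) 5.526e+12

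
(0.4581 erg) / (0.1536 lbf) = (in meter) 6.705e-08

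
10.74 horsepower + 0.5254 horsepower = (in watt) 8401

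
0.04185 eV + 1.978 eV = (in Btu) 3.067e-22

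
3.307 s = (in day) 3.828e-05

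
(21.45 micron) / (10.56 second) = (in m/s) 2.031e-06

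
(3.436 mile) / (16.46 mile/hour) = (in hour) 0.2087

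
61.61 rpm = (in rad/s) 6.452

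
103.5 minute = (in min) 103.5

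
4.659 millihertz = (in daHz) 0.0004659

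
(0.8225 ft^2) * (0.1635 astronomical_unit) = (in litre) 1.869e+12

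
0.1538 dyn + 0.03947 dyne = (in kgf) 1.971e-07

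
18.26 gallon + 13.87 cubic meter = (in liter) 1.394e+04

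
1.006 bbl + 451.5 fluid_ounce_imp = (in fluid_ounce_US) 5842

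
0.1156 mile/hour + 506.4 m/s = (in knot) 984.5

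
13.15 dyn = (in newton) 0.0001315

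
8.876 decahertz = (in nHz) 8.876e+10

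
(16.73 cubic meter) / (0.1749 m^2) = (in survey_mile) 0.05944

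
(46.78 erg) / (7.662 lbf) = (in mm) 0.0001373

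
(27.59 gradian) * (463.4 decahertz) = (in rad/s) 2008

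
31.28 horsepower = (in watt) 2.333e+04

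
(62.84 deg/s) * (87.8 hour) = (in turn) 5.517e+04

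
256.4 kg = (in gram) 2.564e+05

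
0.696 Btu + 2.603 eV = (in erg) 7.343e+09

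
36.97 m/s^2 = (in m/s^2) 36.97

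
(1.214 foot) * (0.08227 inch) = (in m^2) 0.0007732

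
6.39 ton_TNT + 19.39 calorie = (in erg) 2.674e+17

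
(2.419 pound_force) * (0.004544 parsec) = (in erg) 1.509e+22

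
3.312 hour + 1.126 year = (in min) 5.92e+05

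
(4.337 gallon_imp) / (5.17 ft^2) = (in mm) 41.05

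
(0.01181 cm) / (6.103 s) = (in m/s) 1.935e-05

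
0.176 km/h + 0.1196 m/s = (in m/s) 0.1685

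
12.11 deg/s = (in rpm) 2.018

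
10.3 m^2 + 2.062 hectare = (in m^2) 2.063e+04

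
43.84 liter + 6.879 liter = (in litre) 50.72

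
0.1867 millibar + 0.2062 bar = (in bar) 0.2064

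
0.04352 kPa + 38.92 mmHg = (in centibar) 5.232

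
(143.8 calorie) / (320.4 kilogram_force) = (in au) 1.28e-12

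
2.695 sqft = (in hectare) 2.504e-05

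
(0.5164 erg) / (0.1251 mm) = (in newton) 0.0004128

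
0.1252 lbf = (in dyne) 5.569e+04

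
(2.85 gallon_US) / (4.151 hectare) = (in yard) 2.842e-07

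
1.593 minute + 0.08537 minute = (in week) 0.0001665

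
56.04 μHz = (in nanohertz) 5.604e+04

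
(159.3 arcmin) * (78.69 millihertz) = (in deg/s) 0.2089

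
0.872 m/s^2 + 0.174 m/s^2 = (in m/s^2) 1.046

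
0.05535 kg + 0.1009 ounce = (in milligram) 5.821e+04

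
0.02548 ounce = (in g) 0.7223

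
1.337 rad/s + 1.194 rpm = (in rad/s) 1.462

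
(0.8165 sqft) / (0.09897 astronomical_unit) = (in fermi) 5123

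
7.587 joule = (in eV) 4.735e+19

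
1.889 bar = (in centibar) 188.9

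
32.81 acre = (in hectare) 13.28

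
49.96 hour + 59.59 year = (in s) 1.879e+09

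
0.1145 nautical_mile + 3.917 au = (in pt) 1.661e+15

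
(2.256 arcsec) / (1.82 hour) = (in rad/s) 1.669e-09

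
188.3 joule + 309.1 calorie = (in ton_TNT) 3.541e-07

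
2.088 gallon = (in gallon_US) 2.088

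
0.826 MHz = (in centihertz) 8.26e+07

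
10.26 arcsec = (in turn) 7.917e-06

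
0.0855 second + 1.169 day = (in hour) 28.06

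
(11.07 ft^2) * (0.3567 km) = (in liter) 3.668e+05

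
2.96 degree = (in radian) 0.05166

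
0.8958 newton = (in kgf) 0.09135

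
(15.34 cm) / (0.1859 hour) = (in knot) 0.0004456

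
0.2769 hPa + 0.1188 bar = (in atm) 0.1175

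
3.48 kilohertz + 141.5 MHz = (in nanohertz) 1.415e+17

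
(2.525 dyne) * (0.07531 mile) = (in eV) 1.91e+16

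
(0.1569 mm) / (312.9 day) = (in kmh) 2.089e-11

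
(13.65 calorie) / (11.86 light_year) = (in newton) 5.09e-16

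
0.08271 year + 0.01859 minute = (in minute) 4.347e+04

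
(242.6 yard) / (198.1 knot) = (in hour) 0.0006046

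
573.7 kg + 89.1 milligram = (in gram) 5.737e+05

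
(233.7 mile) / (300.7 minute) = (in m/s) 20.85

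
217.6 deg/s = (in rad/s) 3.798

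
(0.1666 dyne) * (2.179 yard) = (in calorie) 7.934e-07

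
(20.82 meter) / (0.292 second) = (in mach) 0.2094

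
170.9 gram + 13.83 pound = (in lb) 14.21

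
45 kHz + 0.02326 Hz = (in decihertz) 4.5e+05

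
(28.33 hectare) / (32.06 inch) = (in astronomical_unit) 2.326e-06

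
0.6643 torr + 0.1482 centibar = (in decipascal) 2368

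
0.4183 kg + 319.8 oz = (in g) 9484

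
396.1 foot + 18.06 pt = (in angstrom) 1.207e+12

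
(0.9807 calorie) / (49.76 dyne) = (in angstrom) 8.246e+13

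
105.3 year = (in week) 5491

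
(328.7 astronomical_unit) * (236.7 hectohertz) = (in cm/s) 1.164e+20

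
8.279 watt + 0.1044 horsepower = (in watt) 86.13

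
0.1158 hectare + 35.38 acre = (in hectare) 14.43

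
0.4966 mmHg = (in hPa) 0.6621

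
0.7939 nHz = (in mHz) 7.939e-07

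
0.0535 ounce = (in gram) 1.517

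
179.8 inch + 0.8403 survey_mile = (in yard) 1484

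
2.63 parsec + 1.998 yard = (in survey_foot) 2.663e+17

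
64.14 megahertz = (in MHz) 64.14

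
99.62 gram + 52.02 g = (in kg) 0.1516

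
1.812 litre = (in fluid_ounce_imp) 63.77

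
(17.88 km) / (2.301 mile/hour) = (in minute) 289.7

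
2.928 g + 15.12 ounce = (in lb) 0.9515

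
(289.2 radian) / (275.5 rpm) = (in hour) 0.002784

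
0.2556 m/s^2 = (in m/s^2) 0.2556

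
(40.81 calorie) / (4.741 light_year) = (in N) 3.807e-15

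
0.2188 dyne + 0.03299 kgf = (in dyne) 3.235e+04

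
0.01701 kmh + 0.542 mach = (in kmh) 664.4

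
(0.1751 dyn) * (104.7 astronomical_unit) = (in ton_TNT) 0.006555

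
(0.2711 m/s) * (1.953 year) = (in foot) 5.478e+07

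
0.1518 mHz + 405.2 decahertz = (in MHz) 0.004052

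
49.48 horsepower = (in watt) 3.69e+04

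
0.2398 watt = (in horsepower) 0.0003216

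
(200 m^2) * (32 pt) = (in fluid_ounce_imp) 7.946e+04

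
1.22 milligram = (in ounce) 4.303e-05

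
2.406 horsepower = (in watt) 1794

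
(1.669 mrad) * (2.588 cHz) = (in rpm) 0.0004125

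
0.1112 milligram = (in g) 0.0001112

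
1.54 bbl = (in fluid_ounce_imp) 8617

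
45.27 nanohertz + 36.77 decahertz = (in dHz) 3677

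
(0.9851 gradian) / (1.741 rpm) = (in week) 1.403e-07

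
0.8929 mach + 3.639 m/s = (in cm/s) 3.077e+04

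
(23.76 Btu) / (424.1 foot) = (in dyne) 1.939e+07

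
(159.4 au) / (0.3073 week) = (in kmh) 4.619e+08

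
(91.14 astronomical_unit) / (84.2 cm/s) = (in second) 1.619e+13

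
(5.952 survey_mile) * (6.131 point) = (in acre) 0.005119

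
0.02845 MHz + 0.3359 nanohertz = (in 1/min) 1.707e+06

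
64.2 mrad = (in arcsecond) 1.324e+04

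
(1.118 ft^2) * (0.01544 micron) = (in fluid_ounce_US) 5.423e-05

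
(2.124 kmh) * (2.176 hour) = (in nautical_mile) 2.496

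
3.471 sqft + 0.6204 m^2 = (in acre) 0.000233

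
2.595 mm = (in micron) 2595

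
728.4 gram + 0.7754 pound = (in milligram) 1.08e+06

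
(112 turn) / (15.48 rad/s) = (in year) 1.442e-06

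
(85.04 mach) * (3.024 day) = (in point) 2.145e+13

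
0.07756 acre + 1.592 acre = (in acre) 1.67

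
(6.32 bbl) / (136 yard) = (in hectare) 8.08e-07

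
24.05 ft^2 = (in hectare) 0.0002234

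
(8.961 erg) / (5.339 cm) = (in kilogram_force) 1.711e-06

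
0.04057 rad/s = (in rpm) 0.3874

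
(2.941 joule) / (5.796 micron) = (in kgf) 5.174e+04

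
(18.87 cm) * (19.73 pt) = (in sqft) 0.01414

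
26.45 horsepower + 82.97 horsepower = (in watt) 8.159e+04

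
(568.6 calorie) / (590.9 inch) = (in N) 158.5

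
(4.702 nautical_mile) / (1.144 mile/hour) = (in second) 1.703e+04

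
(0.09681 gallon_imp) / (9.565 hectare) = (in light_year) 4.863e-25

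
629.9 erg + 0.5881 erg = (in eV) 3.935e+14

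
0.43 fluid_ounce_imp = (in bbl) 7.685e-05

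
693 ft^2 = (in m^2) 64.38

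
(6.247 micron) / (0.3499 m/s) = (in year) 5.661e-13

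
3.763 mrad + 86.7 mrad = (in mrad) 90.46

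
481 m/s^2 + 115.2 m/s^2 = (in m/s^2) 596.2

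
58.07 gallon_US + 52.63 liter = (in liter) 272.4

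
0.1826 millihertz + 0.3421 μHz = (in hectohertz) 1.829e-06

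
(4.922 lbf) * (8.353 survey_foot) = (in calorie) 13.32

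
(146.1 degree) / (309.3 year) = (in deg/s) 1.498e-08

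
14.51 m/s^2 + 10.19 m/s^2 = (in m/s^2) 24.7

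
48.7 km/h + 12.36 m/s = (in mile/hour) 57.91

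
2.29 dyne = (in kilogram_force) 2.335e-06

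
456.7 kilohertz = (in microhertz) 4.567e+11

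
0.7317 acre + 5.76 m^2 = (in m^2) 2967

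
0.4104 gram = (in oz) 0.01448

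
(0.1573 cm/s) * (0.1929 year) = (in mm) 9.569e+06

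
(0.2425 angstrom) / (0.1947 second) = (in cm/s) 1.246e-08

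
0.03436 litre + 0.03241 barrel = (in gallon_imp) 1.141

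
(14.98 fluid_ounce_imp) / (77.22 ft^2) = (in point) 0.1682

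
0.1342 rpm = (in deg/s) 0.8052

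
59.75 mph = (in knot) 51.92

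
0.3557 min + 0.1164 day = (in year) 0.0003196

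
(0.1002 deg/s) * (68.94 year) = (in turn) 6.051e+05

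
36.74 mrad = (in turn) 0.005847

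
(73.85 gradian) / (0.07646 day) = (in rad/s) 0.0001756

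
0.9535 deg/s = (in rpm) 0.1589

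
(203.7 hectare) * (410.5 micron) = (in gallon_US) 2.209e+05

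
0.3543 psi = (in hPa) 24.43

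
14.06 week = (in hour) 2362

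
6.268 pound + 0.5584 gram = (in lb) 6.269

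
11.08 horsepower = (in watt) 8262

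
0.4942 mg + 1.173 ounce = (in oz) 1.173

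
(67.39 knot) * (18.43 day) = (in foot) 1.811e+08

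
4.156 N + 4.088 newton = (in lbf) 1.853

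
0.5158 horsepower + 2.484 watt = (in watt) 387.1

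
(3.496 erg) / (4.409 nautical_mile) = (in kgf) 4.366e-12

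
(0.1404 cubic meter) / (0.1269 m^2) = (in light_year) 1.169e-16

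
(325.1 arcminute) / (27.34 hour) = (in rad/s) 9.608e-07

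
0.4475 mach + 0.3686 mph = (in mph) 341.2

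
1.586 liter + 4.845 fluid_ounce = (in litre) 1.729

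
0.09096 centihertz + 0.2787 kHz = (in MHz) 0.0002787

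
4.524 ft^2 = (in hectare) 4.203e-05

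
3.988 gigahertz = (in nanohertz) 3.988e+18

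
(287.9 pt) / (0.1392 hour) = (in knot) 0.000394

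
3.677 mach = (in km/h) 4507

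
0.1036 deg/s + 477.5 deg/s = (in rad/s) 8.336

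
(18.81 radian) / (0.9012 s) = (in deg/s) 1196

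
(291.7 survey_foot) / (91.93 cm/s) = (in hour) 0.02687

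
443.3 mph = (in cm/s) 1.982e+04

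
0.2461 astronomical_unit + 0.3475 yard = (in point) 1.044e+14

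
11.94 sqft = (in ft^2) 11.94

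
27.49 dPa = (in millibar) 0.02749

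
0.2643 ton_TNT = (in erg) 1.106e+16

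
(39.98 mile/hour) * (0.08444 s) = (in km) 0.001509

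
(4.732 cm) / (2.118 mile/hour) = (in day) 5.784e-07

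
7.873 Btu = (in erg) 8.306e+10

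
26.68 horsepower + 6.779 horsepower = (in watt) 2.495e+04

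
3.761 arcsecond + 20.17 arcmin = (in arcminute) 20.23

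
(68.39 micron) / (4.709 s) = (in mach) 4.265e-08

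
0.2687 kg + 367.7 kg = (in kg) 368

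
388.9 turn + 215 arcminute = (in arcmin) 8.4e+06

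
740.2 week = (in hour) 1.244e+05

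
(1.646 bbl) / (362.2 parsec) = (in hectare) 2.341e-24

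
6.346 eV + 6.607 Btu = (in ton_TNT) 1.666e-06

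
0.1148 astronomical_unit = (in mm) 1.717e+13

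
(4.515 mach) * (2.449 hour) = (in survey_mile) 8422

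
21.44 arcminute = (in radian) 0.006237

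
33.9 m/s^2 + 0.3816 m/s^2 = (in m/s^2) 34.28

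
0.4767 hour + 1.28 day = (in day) 1.3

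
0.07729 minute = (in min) 0.07729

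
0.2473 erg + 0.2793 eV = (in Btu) 2.344e-11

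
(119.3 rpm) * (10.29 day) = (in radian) 1.111e+07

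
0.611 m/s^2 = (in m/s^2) 0.611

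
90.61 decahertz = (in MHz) 0.0009061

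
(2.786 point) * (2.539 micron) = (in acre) 6.166e-13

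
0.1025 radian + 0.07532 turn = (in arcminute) 1979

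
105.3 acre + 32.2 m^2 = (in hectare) 42.62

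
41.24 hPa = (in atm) 0.0407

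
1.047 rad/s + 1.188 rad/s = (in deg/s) 128.1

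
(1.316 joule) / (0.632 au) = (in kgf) 1.419e-12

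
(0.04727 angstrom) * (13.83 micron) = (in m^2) 6.537e-17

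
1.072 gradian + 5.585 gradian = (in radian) 0.1046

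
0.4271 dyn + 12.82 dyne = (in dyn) 13.25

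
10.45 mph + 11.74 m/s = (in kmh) 59.08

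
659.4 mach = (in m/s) 2.245e+05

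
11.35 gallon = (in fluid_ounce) 1453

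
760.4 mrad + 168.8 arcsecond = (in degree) 43.61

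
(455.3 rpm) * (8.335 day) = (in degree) 1.967e+09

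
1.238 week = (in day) 8.666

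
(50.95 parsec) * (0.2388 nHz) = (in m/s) 3.754e+08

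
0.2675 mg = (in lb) 5.897e-07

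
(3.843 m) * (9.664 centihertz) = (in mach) 0.001091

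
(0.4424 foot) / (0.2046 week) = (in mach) 3.2e-09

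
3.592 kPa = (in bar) 0.03592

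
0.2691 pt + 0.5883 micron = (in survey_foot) 0.0003134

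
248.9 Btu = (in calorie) 6.276e+04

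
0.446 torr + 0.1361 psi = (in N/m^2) 997.8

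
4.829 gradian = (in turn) 0.01207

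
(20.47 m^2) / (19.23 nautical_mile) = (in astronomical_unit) 3.842e-15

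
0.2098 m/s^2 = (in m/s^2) 0.2098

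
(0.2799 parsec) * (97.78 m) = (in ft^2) 9.09e+18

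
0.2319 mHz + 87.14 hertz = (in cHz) 8714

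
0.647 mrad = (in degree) 0.03707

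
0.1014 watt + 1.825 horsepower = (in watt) 1361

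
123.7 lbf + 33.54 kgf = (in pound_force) 197.6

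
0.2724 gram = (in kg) 0.0002724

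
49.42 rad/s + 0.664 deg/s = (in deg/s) 2832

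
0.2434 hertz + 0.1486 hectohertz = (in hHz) 0.151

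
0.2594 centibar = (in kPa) 0.2594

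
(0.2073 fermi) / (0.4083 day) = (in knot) 1.142e-20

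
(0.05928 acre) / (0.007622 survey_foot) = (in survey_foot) 3.388e+05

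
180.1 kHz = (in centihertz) 1.801e+07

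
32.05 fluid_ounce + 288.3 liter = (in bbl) 1.819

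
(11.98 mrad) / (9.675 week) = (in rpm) 1.955e-08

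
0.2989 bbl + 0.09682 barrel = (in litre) 62.91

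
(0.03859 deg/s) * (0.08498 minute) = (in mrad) 3.434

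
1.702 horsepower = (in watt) 1269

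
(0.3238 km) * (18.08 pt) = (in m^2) 2.065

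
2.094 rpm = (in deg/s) 12.56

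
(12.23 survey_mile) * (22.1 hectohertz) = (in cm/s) 4.35e+09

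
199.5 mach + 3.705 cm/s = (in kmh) 2.445e+05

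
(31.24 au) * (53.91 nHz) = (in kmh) 9.07e+05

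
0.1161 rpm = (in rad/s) 0.01216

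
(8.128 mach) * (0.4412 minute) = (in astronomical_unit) 4.897e-07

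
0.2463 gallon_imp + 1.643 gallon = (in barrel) 0.04616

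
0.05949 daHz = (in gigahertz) 5.949e-10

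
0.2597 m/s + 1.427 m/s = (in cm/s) 168.7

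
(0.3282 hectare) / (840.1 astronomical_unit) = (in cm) 2.611e-09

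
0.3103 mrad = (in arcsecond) 64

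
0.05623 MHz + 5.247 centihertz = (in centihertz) 5.623e+06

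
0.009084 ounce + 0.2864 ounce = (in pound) 0.01847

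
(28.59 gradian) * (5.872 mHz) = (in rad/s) 0.002637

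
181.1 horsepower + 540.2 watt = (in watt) 1.356e+05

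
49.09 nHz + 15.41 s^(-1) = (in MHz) 1.541e-05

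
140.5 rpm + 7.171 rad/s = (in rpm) 209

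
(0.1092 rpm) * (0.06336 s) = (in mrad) 0.7245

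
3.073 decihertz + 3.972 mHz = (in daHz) 0.03113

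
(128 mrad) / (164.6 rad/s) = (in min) 1.296e-05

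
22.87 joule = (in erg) 2.287e+08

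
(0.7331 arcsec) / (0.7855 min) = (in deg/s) 4.321e-06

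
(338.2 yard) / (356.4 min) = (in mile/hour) 0.03235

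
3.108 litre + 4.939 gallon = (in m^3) 0.0218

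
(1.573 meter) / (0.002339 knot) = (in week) 0.002161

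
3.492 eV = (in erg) 5.595e-12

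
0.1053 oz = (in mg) 2985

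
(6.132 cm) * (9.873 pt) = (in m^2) 0.0002136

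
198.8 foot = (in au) 4.05e-10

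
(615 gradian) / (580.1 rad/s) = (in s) 0.01665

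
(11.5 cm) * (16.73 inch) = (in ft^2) 0.526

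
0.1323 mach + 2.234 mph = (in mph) 103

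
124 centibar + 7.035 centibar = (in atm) 1.293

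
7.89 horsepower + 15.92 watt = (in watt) 5899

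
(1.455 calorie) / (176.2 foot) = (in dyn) 1.134e+04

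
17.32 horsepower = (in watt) 1.292e+04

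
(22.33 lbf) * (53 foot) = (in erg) 1.605e+10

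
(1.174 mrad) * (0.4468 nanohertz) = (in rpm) 5.009e-12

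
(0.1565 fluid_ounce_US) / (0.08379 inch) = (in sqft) 0.02341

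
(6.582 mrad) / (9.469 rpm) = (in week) 1.098e-08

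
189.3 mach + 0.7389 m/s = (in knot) 1.253e+05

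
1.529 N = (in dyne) 1.529e+05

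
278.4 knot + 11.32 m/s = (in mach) 0.4539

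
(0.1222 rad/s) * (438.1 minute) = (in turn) 511.2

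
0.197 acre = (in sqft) 8581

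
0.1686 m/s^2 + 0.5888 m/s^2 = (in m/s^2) 0.7574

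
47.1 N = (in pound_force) 10.59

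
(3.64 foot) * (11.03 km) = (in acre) 3.024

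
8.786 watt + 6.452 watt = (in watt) 15.24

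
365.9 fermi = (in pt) 1.037e-09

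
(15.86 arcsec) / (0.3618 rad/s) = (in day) 2.46e-09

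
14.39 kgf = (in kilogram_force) 14.39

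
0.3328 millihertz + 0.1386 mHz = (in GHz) 4.714e-13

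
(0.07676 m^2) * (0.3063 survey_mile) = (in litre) 3.784e+04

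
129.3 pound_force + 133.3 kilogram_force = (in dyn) 1.882e+08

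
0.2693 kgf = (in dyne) 2.641e+05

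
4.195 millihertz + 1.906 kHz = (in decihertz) 1.906e+04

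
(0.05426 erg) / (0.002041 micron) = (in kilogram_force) 0.2711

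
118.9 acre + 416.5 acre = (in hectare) 216.7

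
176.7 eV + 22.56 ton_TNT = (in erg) 9.439e+17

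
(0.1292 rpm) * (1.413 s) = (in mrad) 19.12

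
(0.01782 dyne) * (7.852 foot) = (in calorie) 1.019e-07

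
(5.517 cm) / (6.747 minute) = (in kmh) 0.0004906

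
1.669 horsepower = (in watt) 1245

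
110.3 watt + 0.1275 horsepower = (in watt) 205.4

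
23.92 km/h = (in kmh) 23.92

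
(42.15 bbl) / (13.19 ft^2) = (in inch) 215.3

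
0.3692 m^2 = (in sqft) 3.974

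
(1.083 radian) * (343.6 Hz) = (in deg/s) 2.132e+04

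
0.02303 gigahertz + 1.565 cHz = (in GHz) 0.02303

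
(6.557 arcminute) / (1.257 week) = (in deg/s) 1.437e-07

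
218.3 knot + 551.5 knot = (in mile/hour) 885.9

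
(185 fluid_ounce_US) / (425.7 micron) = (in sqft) 138.3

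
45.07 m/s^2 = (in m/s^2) 45.07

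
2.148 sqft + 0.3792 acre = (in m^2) 1535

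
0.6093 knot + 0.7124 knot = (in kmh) 2.448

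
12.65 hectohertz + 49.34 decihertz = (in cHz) 1.27e+05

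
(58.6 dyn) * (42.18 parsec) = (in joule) 7.627e+14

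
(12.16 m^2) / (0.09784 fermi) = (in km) 1.243e+14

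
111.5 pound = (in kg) 50.58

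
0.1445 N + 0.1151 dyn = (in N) 0.1445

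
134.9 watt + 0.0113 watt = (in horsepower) 0.1809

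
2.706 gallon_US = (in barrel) 0.06443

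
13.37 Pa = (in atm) 0.000132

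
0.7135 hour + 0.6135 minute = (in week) 0.004308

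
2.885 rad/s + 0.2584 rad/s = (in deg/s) 180.1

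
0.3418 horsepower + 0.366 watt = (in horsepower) 0.3423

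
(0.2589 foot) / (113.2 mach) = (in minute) 3.412e-08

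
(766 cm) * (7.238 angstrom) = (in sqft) 5.968e-08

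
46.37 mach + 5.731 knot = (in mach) 46.38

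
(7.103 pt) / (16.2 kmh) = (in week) 9.207e-10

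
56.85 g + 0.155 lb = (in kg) 0.1272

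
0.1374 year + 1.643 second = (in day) 50.15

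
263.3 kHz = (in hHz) 2633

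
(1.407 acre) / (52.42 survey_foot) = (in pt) 1.01e+06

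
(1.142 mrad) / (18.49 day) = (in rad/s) 7.149e-10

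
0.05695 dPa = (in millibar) 5.695e-05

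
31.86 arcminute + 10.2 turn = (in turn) 10.2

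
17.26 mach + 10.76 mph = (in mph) 1.316e+04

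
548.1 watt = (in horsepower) 0.735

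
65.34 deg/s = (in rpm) 10.89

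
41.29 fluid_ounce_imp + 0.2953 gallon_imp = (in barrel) 0.01582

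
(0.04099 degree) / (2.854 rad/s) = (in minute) 4.178e-06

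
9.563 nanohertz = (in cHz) 9.563e-07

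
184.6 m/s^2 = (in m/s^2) 184.6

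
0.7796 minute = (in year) 1.483e-06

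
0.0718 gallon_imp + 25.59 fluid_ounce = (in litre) 1.083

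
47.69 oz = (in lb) 2.981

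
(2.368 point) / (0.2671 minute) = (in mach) 1.531e-07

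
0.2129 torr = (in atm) 0.0002801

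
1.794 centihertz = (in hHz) 0.0001794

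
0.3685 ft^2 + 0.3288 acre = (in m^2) 1331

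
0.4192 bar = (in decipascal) 4.192e+05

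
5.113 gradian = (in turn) 0.01278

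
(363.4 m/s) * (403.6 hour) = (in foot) 1.732e+09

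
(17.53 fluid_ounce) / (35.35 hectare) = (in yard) 1.604e-09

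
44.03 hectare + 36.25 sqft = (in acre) 108.8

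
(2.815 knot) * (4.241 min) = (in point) 1.045e+06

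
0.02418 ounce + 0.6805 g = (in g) 1.366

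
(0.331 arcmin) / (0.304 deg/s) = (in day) 2.1e-07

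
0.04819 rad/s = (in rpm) 0.4602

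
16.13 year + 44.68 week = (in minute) 8.928e+06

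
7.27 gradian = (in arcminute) 392.6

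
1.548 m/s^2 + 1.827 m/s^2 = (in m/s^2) 3.375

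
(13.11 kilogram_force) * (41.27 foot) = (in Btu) 1.533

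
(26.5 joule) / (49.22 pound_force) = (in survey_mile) 7.521e-05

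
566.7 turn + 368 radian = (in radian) 3929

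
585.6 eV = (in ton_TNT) 2.242e-26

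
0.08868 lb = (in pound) 0.08868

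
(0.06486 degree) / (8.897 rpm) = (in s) 0.001215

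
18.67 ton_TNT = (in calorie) 1.867e+10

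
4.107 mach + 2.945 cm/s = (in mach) 4.107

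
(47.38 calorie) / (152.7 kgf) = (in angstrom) 1.324e+09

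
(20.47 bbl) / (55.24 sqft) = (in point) 1798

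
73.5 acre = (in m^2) 2.974e+05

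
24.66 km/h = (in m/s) 6.85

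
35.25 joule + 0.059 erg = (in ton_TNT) 8.425e-09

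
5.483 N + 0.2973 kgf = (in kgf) 0.8564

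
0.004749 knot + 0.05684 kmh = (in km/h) 0.06564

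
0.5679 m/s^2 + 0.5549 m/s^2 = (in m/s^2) 1.123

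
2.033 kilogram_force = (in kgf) 2.033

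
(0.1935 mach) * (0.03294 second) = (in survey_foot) 7.12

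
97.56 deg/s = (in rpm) 16.26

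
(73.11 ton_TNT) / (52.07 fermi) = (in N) 5.875e+24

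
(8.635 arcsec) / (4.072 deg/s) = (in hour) 1.636e-07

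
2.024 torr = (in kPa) 0.2698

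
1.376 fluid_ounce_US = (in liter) 0.04069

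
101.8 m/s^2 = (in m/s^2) 101.8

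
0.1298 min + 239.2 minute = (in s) 1.436e+04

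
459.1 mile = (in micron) 7.388e+11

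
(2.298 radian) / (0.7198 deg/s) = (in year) 5.8e-06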